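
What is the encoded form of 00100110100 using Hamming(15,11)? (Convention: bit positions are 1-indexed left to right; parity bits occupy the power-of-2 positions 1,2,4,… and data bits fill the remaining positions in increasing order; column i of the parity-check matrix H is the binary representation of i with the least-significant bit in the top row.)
Codeword c = d · G (mod 2), d = 00100110100:
  c[0] = d·G[:,0] = (00100110100)·(11011010101) mod 2 = 0+0+0+0+0+0+1+0+1+0+0 mod 2 = 0
  c[1] = d·G[:,1] = (00100110100)·(10110110011) mod 2 = 0+0+1+0+0+1+1+0+0+0+0 mod 2 = 1
  c[2] = d·G[:,2] = (00100110100)·(10000000000) mod 2 = 0+0+0+0+0+0+0+0+0+0+0 mod 2 = 0
  c[3] = d·G[:,3] = (00100110100)·(01110001111) mod 2 = 0+0+1+0+0+0+0+0+1+0+0 mod 2 = 0
  c[4] = d·G[:,4] = (00100110100)·(01000000000) mod 2 = 0+0+0+0+0+0+0+0+0+0+0 mod 2 = 0
  c[5] = d·G[:,5] = (00100110100)·(00100000000) mod 2 = 0+0+1+0+0+0+0+0+0+0+0 mod 2 = 1
  c[6] = d·G[:,6] = (00100110100)·(00010000000) mod 2 = 0+0+0+0+0+0+0+0+0+0+0 mod 2 = 0
  c[7] = d·G[:,7] = (00100110100)·(00001111111) mod 2 = 0+0+0+0+0+1+1+0+1+0+0 mod 2 = 1
  c[8] = d·G[:,8] = (00100110100)·(00001000000) mod 2 = 0+0+0+0+0+0+0+0+0+0+0 mod 2 = 0
  c[9] = d·G[:,9] = (00100110100)·(00000100000) mod 2 = 0+0+0+0+0+1+0+0+0+0+0 mod 2 = 1
  c[10] = d·G[:,10] = (00100110100)·(00000010000) mod 2 = 0+0+0+0+0+0+1+0+0+0+0 mod 2 = 1
  c[11] = d·G[:,11] = (00100110100)·(00000001000) mod 2 = 0+0+0+0+0+0+0+0+0+0+0 mod 2 = 0
  c[12] = d·G[:,12] = (00100110100)·(00000000100) mod 2 = 0+0+0+0+0+0+0+0+1+0+0 mod 2 = 1
  c[13] = d·G[:,13] = (00100110100)·(00000000010) mod 2 = 0+0+0+0+0+0+0+0+0+0+0 mod 2 = 0
  c[14] = d·G[:,14] = (00100110100)·(00000000001) mod 2 = 0+0+0+0+0+0+0+0+0+0+0 mod 2 = 0
Codeword = 010001010110100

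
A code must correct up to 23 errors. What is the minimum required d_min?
Correcting t errors requires d_min ≥ 2t + 1 = 2·23 + 1 = 47.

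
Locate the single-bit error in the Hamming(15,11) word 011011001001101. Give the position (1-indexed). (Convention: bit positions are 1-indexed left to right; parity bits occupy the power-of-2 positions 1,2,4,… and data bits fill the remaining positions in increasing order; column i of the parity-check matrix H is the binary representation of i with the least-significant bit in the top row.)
Syndrome s = H · r^T (mod 2), r = 011011001001101:
  s[0] = (101010101010101)·(011011001001101) mod 2 = 0+0+1+0+1+0+0+0+1+0+0+0+1+0+1 mod 2 = 1
  s[1] = (011001100110011)·(011011001001101) mod 2 = 0+1+1+0+0+1+0+0+0+0+0+0+0+0+1 mod 2 = 0
  s[2] = (000111100001111)·(011011001001101) mod 2 = 0+0+0+0+1+1+0+0+0+0+0+1+1+0+1 mod 2 = 1
  s[3] = (000000011111111)·(011011001001101) mod 2 = 0+0+0+0+0+0+0+0+1+0+0+1+1+0+1 mod 2 = 0
Syndrome = 1010
Column i of H is the binary representation of i, so the syndrome is the binary index of the flipped bit.
Read s = 1010 with s[0] as LSB: 1·2^0 + 0·2^1 + 1·2^2 + 0·2^3 = 5.
Error is at bit position 5.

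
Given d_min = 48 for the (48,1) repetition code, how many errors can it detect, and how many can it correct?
Detection only: up to d_min − 1 = 47 errors.
Correction: up to ⌊(d_min − 1)/2⌋ = ⌊47/2⌋ = 23 errors.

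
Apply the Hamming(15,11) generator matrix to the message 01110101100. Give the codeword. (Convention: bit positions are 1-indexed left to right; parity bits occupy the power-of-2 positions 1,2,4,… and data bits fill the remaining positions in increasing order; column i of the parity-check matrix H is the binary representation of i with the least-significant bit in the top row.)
Codeword c = d · G (mod 2), d = 01110101100:
  c[0] = d·G[:,0] = (01110101100)·(11011010101) mod 2 = 0+1+0+1+0+0+0+0+1+0+0 mod 2 = 1
  c[1] = d·G[:,1] = (01110101100)·(10110110011) mod 2 = 0+0+1+1+0+1+0+0+0+0+0 mod 2 = 1
  c[2] = d·G[:,2] = (01110101100)·(10000000000) mod 2 = 0+0+0+0+0+0+0+0+0+0+0 mod 2 = 0
  c[3] = d·G[:,3] = (01110101100)·(01110001111) mod 2 = 0+1+1+1+0+0+0+1+1+0+0 mod 2 = 1
  c[4] = d·G[:,4] = (01110101100)·(01000000000) mod 2 = 0+1+0+0+0+0+0+0+0+0+0 mod 2 = 1
  c[5] = d·G[:,5] = (01110101100)·(00100000000) mod 2 = 0+0+1+0+0+0+0+0+0+0+0 mod 2 = 1
  c[6] = d·G[:,6] = (01110101100)·(00010000000) mod 2 = 0+0+0+1+0+0+0+0+0+0+0 mod 2 = 1
  c[7] = d·G[:,7] = (01110101100)·(00001111111) mod 2 = 0+0+0+0+0+1+0+1+1+0+0 mod 2 = 1
  c[8] = d·G[:,8] = (01110101100)·(00001000000) mod 2 = 0+0+0+0+0+0+0+0+0+0+0 mod 2 = 0
  c[9] = d·G[:,9] = (01110101100)·(00000100000) mod 2 = 0+0+0+0+0+1+0+0+0+0+0 mod 2 = 1
  c[10] = d·G[:,10] = (01110101100)·(00000010000) mod 2 = 0+0+0+0+0+0+0+0+0+0+0 mod 2 = 0
  c[11] = d·G[:,11] = (01110101100)·(00000001000) mod 2 = 0+0+0+0+0+0+0+1+0+0+0 mod 2 = 1
  c[12] = d·G[:,12] = (01110101100)·(00000000100) mod 2 = 0+0+0+0+0+0+0+0+1+0+0 mod 2 = 1
  c[13] = d·G[:,13] = (01110101100)·(00000000010) mod 2 = 0+0+0+0+0+0+0+0+0+0+0 mod 2 = 0
  c[14] = d·G[:,14] = (01110101100)·(00000000001) mod 2 = 0+0+0+0+0+0+0+0+0+0+0 mod 2 = 0
Codeword = 110111110101100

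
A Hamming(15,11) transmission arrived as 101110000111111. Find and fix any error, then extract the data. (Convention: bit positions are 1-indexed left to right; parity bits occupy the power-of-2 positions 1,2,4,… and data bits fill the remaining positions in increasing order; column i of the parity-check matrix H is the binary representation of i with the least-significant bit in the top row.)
Syndrome s = H · r^T (mod 2), r = 101110000111111:
  s[0] = (101010101010101)·(101110000111111) mod 2 = 1+0+1+0+1+0+0+0+0+0+1+0+1+0+1 mod 2 = 0
  s[1] = (011001100110011)·(101110000111111) mod 2 = 0+0+1+0+0+0+0+0+0+1+1+0+0+1+1 mod 2 = 1
  s[2] = (000111100001111)·(101110000111111) mod 2 = 0+0+0+1+1+0+0+0+0+0+0+1+1+1+1 mod 2 = 0
  s[3] = (000000011111111)·(101110000111111) mod 2 = 0+0+0+0+0+0+0+0+0+1+1+1+1+1+1 mod 2 = 0
Syndrome = 0100
Column 2 of H equals this syndrome → error at bit 2 (1-indexed).
Flip bit 2: 101110000111111 → 111110000111111
Extract data bits at positions {3,5,6,7,9,10,11,12,13,14,15}: 11000111111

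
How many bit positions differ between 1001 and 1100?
XOR = 0101, count of 1s = 2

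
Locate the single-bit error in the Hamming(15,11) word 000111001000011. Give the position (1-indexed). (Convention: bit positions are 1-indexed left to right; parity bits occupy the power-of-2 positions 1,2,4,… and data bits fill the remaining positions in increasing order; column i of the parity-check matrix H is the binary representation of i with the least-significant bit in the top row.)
Syndrome s = H · r^T (mod 2), r = 000111001000011:
  s[0] = (101010101010101)·(000111001000011) mod 2 = 0+0+0+0+1+0+0+0+1+0+0+0+0+0+1 mod 2 = 1
  s[1] = (011001100110011)·(000111001000011) mod 2 = 0+0+0+0+0+1+0+0+0+0+0+0+0+1+1 mod 2 = 1
  s[2] = (000111100001111)·(000111001000011) mod 2 = 0+0+0+1+1+1+0+0+0+0+0+0+0+1+1 mod 2 = 1
  s[3] = (000000011111111)·(000111001000011) mod 2 = 0+0+0+0+0+0+0+0+1+0+0+0+0+1+1 mod 2 = 1
Syndrome = 1111
Column i of H is the binary representation of i, so the syndrome is the binary index of the flipped bit.
Read s = 1111 with s[0] as LSB: 1·2^0 + 1·2^1 + 1·2^2 + 1·2^3 = 15.
Error is at bit position 15.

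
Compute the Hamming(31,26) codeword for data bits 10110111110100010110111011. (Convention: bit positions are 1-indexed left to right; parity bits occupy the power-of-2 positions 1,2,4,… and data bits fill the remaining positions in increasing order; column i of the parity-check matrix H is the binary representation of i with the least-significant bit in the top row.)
Codeword c = d · G (mod 2), d = 10110111110100010110111011:
  c[0] = d·G[:,0] = (10110111110100010110111011)·(11011010101101010101010101) mod 2 = 1+0+0+1+0+0+1+0+1+0+0+1+0+0+0+1+0+1+0+0+0+1+0+0+0+1 mod 2 = 1
  c[1] = d·G[:,1] = (10110111110100010110111011)·(10110110011011001100110011) mod 2 = 1+0+1+1+0+1+1+0+0+1+0+0+0+0+0+0+0+1+0+0+1+1+0+0+1+1 mod 2 = 1
  c[2] = d·G[:,2] = (10110111110100010110111011)·(10000000000000000000000000) mod 2 = 1+0+0+0+0+0+0+0+0+0+0+0+0+0+0+0+0+0+0+0+0+0+0+0+0+0 mod 2 = 1
  c[3] = d·G[:,3] = (10110111110100010110111011)·(01110001111000111100001111) mod 2 = 0+0+1+1+0+0+0+1+1+1+0+0+0+0+0+1+0+1+0+0+0+0+1+0+1+1 mod 2 = 0
  c[4] = d·G[:,4] = (10110111110100010110111011)·(01000000000000000000000000) mod 2 = 0+0+0+0+0+0+0+0+0+0+0+0+0+0+0+0+0+0+0+0+0+0+0+0+0+0 mod 2 = 0
  c[5] = d·G[:,5] = (10110111110100010110111011)·(00100000000000000000000000) mod 2 = 0+0+1+0+0+0+0+0+0+0+0+0+0+0+0+0+0+0+0+0+0+0+0+0+0+0 mod 2 = 1
  c[6] = d·G[:,6] = (10110111110100010110111011)·(00010000000000000000000000) mod 2 = 0+0+0+1+0+0+0+0+0+0+0+0+0+0+0+0+0+0+0+0+0+0+0+0+0+0 mod 2 = 1
  c[7] = d·G[:,7] = (10110111110100010110111011)·(00001111111000000011111111) mod 2 = 0+0+0+0+0+1+1+1+1+1+0+0+0+0+0+0+0+0+1+0+1+1+1+0+1+1 mod 2 = 1
  c[8] = d·G[:,8] = (10110111110100010110111011)·(00001000000000000000000000) mod 2 = 0+0+0+0+0+0+0+0+0+0+0+0+0+0+0+0+0+0+0+0+0+0+0+0+0+0 mod 2 = 0
  c[9] = d·G[:,9] = (10110111110100010110111011)·(00000100000000000000000000) mod 2 = 0+0+0+0+0+1+0+0+0+0+0+0+0+0+0+0+0+0+0+0+0+0+0+0+0+0 mod 2 = 1
  c[10] = d·G[:,10] = (10110111110100010110111011)·(00000010000000000000000000) mod 2 = 0+0+0+0+0+0+1+0+0+0+0+0+0+0+0+0+0+0+0+0+0+0+0+0+0+0 mod 2 = 1
  c[11] = d·G[:,11] = (10110111110100010110111011)·(00000001000000000000000000) mod 2 = 0+0+0+0+0+0+0+1+0+0+0+0+0+0+0+0+0+0+0+0+0+0+0+0+0+0 mod 2 = 1
  c[12] = d·G[:,12] = (10110111110100010110111011)·(00000000100000000000000000) mod 2 = 0+0+0+0+0+0+0+0+1+0+0+0+0+0+0+0+0+0+0+0+0+0+0+0+0+0 mod 2 = 1
  c[13] = d·G[:,13] = (10110111110100010110111011)·(00000000010000000000000000) mod 2 = 0+0+0+0+0+0+0+0+0+1+0+0+0+0+0+0+0+0+0+0+0+0+0+0+0+0 mod 2 = 1
  c[14] = d·G[:,14] = (10110111110100010110111011)·(00000000001000000000000000) mod 2 = 0+0+0+0+0+0+0+0+0+0+0+0+0+0+0+0+0+0+0+0+0+0+0+0+0+0 mod 2 = 0
  c[15] = d·G[:,15] = (10110111110100010110111011)·(00000000000111111111111111) mod 2 = 0+0+0+0+0+0+0+0+0+0+0+1+0+0+0+1+0+1+1+0+1+1+1+0+1+1 mod 2 = 1
  c[16] = d·G[:,16] = (10110111110100010110111011)·(00000000000100000000000000) mod 2 = 0+0+0+0+0+0+0+0+0+0+0+1+0+0+0+0+0+0+0+0+0+0+0+0+0+0 mod 2 = 1
  c[17] = d·G[:,17] = (10110111110100010110111011)·(00000000000010000000000000) mod 2 = 0+0+0+0+0+0+0+0+0+0+0+0+0+0+0+0+0+0+0+0+0+0+0+0+0+0 mod 2 = 0
  c[18] = d·G[:,18] = (10110111110100010110111011)·(00000000000001000000000000) mod 2 = 0+0+0+0+0+0+0+0+0+0+0+0+0+0+0+0+0+0+0+0+0+0+0+0+0+0 mod 2 = 0
  c[19] = d·G[:,19] = (10110111110100010110111011)·(00000000000000100000000000) mod 2 = 0+0+0+0+0+0+0+0+0+0+0+0+0+0+0+0+0+0+0+0+0+0+0+0+0+0 mod 2 = 0
  c[20] = d·G[:,20] = (10110111110100010110111011)·(00000000000000010000000000) mod 2 = 0+0+0+0+0+0+0+0+0+0+0+0+0+0+0+1+0+0+0+0+0+0+0+0+0+0 mod 2 = 1
  c[21] = d·G[:,21] = (10110111110100010110111011)·(00000000000000001000000000) mod 2 = 0+0+0+0+0+0+0+0+0+0+0+0+0+0+0+0+0+0+0+0+0+0+0+0+0+0 mod 2 = 0
  c[22] = d·G[:,22] = (10110111110100010110111011)·(00000000000000000100000000) mod 2 = 0+0+0+0+0+0+0+0+0+0+0+0+0+0+0+0+0+1+0+0+0+0+0+0+0+0 mod 2 = 1
  c[23] = d·G[:,23] = (10110111110100010110111011)·(00000000000000000010000000) mod 2 = 0+0+0+0+0+0+0+0+0+0+0+0+0+0+0+0+0+0+1+0+0+0+0+0+0+0 mod 2 = 1
  c[24] = d·G[:,24] = (10110111110100010110111011)·(00000000000000000001000000) mod 2 = 0+0+0+0+0+0+0+0+0+0+0+0+0+0+0+0+0+0+0+0+0+0+0+0+0+0 mod 2 = 0
  c[25] = d·G[:,25] = (10110111110100010110111011)·(00000000000000000000100000) mod 2 = 0+0+0+0+0+0+0+0+0+0+0+0+0+0+0+0+0+0+0+0+1+0+0+0+0+0 mod 2 = 1
  c[26] = d·G[:,26] = (10110111110100010110111011)·(00000000000000000000010000) mod 2 = 0+0+0+0+0+0+0+0+0+0+0+0+0+0+0+0+0+0+0+0+0+1+0+0+0+0 mod 2 = 1
  c[27] = d·G[:,27] = (10110111110100010110111011)·(00000000000000000000001000) mod 2 = 0+0+0+0+0+0+0+0+0+0+0+0+0+0+0+0+0+0+0+0+0+0+1+0+0+0 mod 2 = 1
  c[28] = d·G[:,28] = (10110111110100010110111011)·(00000000000000000000000100) mod 2 = 0+0+0+0+0+0+0+0+0+0+0+0+0+0+0+0+0+0+0+0+0+0+0+0+0+0 mod 2 = 0
  c[29] = d·G[:,29] = (10110111110100010110111011)·(00000000000000000000000010) mod 2 = 0+0+0+0+0+0+0+0+0+0+0+0+0+0+0+0+0+0+0+0+0+0+0+0+1+0 mod 2 = 1
  c[30] = d·G[:,30] = (10110111110100010110111011)·(00000000000000000000000001) mod 2 = 0+0+0+0+0+0+0+0+0+0+0+0+0+0+0+0+0+0+0+0+0+0+0+0+0+1 mod 2 = 1
Codeword = 1110011101111101100010110111011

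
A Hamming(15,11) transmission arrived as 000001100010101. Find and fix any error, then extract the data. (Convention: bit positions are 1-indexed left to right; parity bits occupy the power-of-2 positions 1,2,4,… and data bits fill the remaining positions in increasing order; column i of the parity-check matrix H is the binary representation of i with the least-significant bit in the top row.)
Syndrome s = H · r^T (mod 2), r = 000001100010101:
  s[0] = (101010101010101)·(000001100010101) mod 2 = 0+0+0+0+0+0+1+0+0+0+1+0+1+0+1 mod 2 = 0
  s[1] = (011001100110011)·(000001100010101) mod 2 = 0+0+0+0+0+1+1+0+0+0+1+0+0+0+1 mod 2 = 0
  s[2] = (000111100001111)·(000001100010101) mod 2 = 0+0+0+0+0+1+1+0+0+0+0+0+1+0+1 mod 2 = 0
  s[3] = (000000011111111)·(000001100010101) mod 2 = 0+0+0+0+0+0+0+0+0+0+1+0+1+0+1 mod 2 = 1
Syndrome = 0001
Column 8 of H equals this syndrome → error at bit 8 (1-indexed).
Flip bit 8: 000001100010101 → 000001110010101
Extract data bits at positions {3,5,6,7,9,10,11,12,13,14,15}: 00110010101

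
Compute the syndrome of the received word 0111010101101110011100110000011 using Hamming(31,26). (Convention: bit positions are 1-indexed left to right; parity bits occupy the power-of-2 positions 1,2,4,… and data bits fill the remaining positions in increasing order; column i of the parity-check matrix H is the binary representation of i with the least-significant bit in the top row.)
Syndrome s = H · r^T (mod 2), r = 0111010101101110011100110000011:
  s[0] = (1010101010101010101010101010101)·(0111010101101110011100110000011) mod 2 = 0+0+1+0+0+0+0+0+0+0+1+0+1+0+1+0+0+0+1+0+0+0+1+0+0+0+0+0+0+0+1 mod 2 = 1
  s[1] = (0110011001100110011001100110011)·(0111010101101110011100110000011) mod 2 = 0+1+1+0+0+1+0+0+0+1+1+0+0+1+1+0+0+1+1+0+0+0+1+0+0+0+0+0+0+1+1 mod 2 = 0
  s[2] = (0001111000011110000111100001111)·(0111010101101110011100110000011) mod 2 = 0+0+0+1+0+1+0+0+0+0+0+0+1+1+1+0+0+0+0+1+0+0+1+0+0+0+0+0+0+1+1 mod 2 = 1
  s[3] = (0000000111111110000000011111111)·(0111010101101110011100110000011) mod 2 = 0+0+0+0+0+0+0+1+0+1+1+0+1+1+1+0+0+0+0+0+0+0+0+1+0+0+0+0+0+1+1 mod 2 = 1
  s[4] = (0000000000000001111111111111111)·(0111010101101110011100110000011) mod 2 = 0+0+0+0+0+0+0+0+0+0+0+0+0+0+0+0+0+1+1+1+0+0+1+1+0+0+0+0+0+1+1 mod 2 = 1
Syndrome = 10111
Non-zero syndrome: error at position 29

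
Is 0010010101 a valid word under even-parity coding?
Sum of all bits: 0+0+1+0+0+1+0+1+0+1 = 4; 4 mod 2 = 0. Result is 0 → valid parity.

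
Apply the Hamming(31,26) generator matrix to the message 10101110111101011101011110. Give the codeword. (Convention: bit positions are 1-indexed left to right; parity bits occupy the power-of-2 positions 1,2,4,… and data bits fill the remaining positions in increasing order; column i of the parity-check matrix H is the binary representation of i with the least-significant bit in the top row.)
Codeword c = d · G (mod 2), d = 10101110111101011101011110:
  c[0] = d·G[:,0] = (10101110111101011101011110)·(11011010101101010101010101) mod 2 = 1+0+0+0+1+0+1+0+1+0+1+1+0+1+0+1+0+1+0+1+0+1+0+1+0+0 mod 2 = 0
  c[1] = d·G[:,1] = (10101110111101011101011110)·(10110110011011001100110011) mod 2 = 1+0+1+0+0+1+1+0+0+1+1+0+0+1+0+0+1+1+0+0+0+1+0+0+1+0 mod 2 = 1
  c[2] = d·G[:,2] = (10101110111101011101011110)·(10000000000000000000000000) mod 2 = 1+0+0+0+0+0+0+0+0+0+0+0+0+0+0+0+0+0+0+0+0+0+0+0+0+0 mod 2 = 1
  c[3] = d·G[:,3] = (10101110111101011101011110)·(01110001111000111100001111) mod 2 = 0+0+1+0+0+0+0+0+1+1+1+0+0+0+0+1+1+1+0+0+0+0+1+1+1+0 mod 2 = 0
  c[4] = d·G[:,4] = (10101110111101011101011110)·(01000000000000000000000000) mod 2 = 0+0+0+0+0+0+0+0+0+0+0+0+0+0+0+0+0+0+0+0+0+0+0+0+0+0 mod 2 = 0
  c[5] = d·G[:,5] = (10101110111101011101011110)·(00100000000000000000000000) mod 2 = 0+0+1+0+0+0+0+0+0+0+0+0+0+0+0+0+0+0+0+0+0+0+0+0+0+0 mod 2 = 1
  c[6] = d·G[:,6] = (10101110111101011101011110)·(00010000000000000000000000) mod 2 = 0+0+0+0+0+0+0+0+0+0+0+0+0+0+0+0+0+0+0+0+0+0+0+0+0+0 mod 2 = 0
  c[7] = d·G[:,7] = (10101110111101011101011110)·(00001111111000000011111111) mod 2 = 0+0+0+0+1+1+1+0+1+1+1+0+0+0+0+0+0+0+0+1+0+1+1+1+1+0 mod 2 = 1
  c[8] = d·G[:,8] = (10101110111101011101011110)·(00001000000000000000000000) mod 2 = 0+0+0+0+1+0+0+0+0+0+0+0+0+0+0+0+0+0+0+0+0+0+0+0+0+0 mod 2 = 1
  c[9] = d·G[:,9] = (10101110111101011101011110)·(00000100000000000000000000) mod 2 = 0+0+0+0+0+1+0+0+0+0+0+0+0+0+0+0+0+0+0+0+0+0+0+0+0+0 mod 2 = 1
  c[10] = d·G[:,10] = (10101110111101011101011110)·(00000010000000000000000000) mod 2 = 0+0+0+0+0+0+1+0+0+0+0+0+0+0+0+0+0+0+0+0+0+0+0+0+0+0 mod 2 = 1
  c[11] = d·G[:,11] = (10101110111101011101011110)·(00000001000000000000000000) mod 2 = 0+0+0+0+0+0+0+0+0+0+0+0+0+0+0+0+0+0+0+0+0+0+0+0+0+0 mod 2 = 0
  c[12] = d·G[:,12] = (10101110111101011101011110)·(00000000100000000000000000) mod 2 = 0+0+0+0+0+0+0+0+1+0+0+0+0+0+0+0+0+0+0+0+0+0+0+0+0+0 mod 2 = 1
  c[13] = d·G[:,13] = (10101110111101011101011110)·(00000000010000000000000000) mod 2 = 0+0+0+0+0+0+0+0+0+1+0+0+0+0+0+0+0+0+0+0+0+0+0+0+0+0 mod 2 = 1
  c[14] = d·G[:,14] = (10101110111101011101011110)·(00000000001000000000000000) mod 2 = 0+0+0+0+0+0+0+0+0+0+1+0+0+0+0+0+0+0+0+0+0+0+0+0+0+0 mod 2 = 1
  c[15] = d·G[:,15] = (10101110111101011101011110)·(00000000000111111111111111) mod 2 = 0+0+0+0+0+0+0+0+0+0+0+1+0+1+0+1+1+1+0+1+0+1+1+1+1+0 mod 2 = 0
  c[16] = d·G[:,16] = (10101110111101011101011110)·(00000000000100000000000000) mod 2 = 0+0+0+0+0+0+0+0+0+0+0+1+0+0+0+0+0+0+0+0+0+0+0+0+0+0 mod 2 = 1
  c[17] = d·G[:,17] = (10101110111101011101011110)·(00000000000010000000000000) mod 2 = 0+0+0+0+0+0+0+0+0+0+0+0+0+0+0+0+0+0+0+0+0+0+0+0+0+0 mod 2 = 0
  c[18] = d·G[:,18] = (10101110111101011101011110)·(00000000000001000000000000) mod 2 = 0+0+0+0+0+0+0+0+0+0+0+0+0+1+0+0+0+0+0+0+0+0+0+0+0+0 mod 2 = 1
  c[19] = d·G[:,19] = (10101110111101011101011110)·(00000000000000100000000000) mod 2 = 0+0+0+0+0+0+0+0+0+0+0+0+0+0+0+0+0+0+0+0+0+0+0+0+0+0 mod 2 = 0
  c[20] = d·G[:,20] = (10101110111101011101011110)·(00000000000000010000000000) mod 2 = 0+0+0+0+0+0+0+0+0+0+0+0+0+0+0+1+0+0+0+0+0+0+0+0+0+0 mod 2 = 1
  c[21] = d·G[:,21] = (10101110111101011101011110)·(00000000000000001000000000) mod 2 = 0+0+0+0+0+0+0+0+0+0+0+0+0+0+0+0+1+0+0+0+0+0+0+0+0+0 mod 2 = 1
  c[22] = d·G[:,22] = (10101110111101011101011110)·(00000000000000000100000000) mod 2 = 0+0+0+0+0+0+0+0+0+0+0+0+0+0+0+0+0+1+0+0+0+0+0+0+0+0 mod 2 = 1
  c[23] = d·G[:,23] = (10101110111101011101011110)·(00000000000000000010000000) mod 2 = 0+0+0+0+0+0+0+0+0+0+0+0+0+0+0+0+0+0+0+0+0+0+0+0+0+0 mod 2 = 0
  c[24] = d·G[:,24] = (10101110111101011101011110)·(00000000000000000001000000) mod 2 = 0+0+0+0+0+0+0+0+0+0+0+0+0+0+0+0+0+0+0+1+0+0+0+0+0+0 mod 2 = 1
  c[25] = d·G[:,25] = (10101110111101011101011110)·(00000000000000000000100000) mod 2 = 0+0+0+0+0+0+0+0+0+0+0+0+0+0+0+0+0+0+0+0+0+0+0+0+0+0 mod 2 = 0
  c[26] = d·G[:,26] = (10101110111101011101011110)·(00000000000000000000010000) mod 2 = 0+0+0+0+0+0+0+0+0+0+0+0+0+0+0+0+0+0+0+0+0+1+0+0+0+0 mod 2 = 1
  c[27] = d·G[:,27] = (10101110111101011101011110)·(00000000000000000000001000) mod 2 = 0+0+0+0+0+0+0+0+0+0+0+0+0+0+0+0+0+0+0+0+0+0+1+0+0+0 mod 2 = 1
  c[28] = d·G[:,28] = (10101110111101011101011110)·(00000000000000000000000100) mod 2 = 0+0+0+0+0+0+0+0+0+0+0+0+0+0+0+0+0+0+0+0+0+0+0+1+0+0 mod 2 = 1
  c[29] = d·G[:,29] = (10101110111101011101011110)·(00000000000000000000000010) mod 2 = 0+0+0+0+0+0+0+0+0+0+0+0+0+0+0+0+0+0+0+0+0+0+0+0+1+0 mod 2 = 1
  c[30] = d·G[:,30] = (10101110111101011101011110)·(00000000000000000000000001) mod 2 = 0+0+0+0+0+0+0+0+0+0+0+0+0+0+0+0+0+0+0+0+0+0+0+0+0+0 mod 2 = 0
Codeword = 0110010111101110101011101011110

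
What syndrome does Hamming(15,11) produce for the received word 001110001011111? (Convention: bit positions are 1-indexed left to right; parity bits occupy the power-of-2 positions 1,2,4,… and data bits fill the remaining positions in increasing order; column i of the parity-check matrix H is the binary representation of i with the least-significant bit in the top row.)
Syndrome s = H · r^T (mod 2), r = 001110001011111:
  s[0] = (101010101010101)·(001110001011111) mod 2 = 0+0+1+0+1+0+0+0+1+0+1+0+1+0+1 mod 2 = 0
  s[1] = (011001100110011)·(001110001011111) mod 2 = 0+0+1+0+0+0+0+0+0+0+1+0+0+1+1 mod 2 = 0
  s[2] = (000111100001111)·(001110001011111) mod 2 = 0+0+0+1+1+0+0+0+0+0+0+1+1+1+1 mod 2 = 0
  s[3] = (000000011111111)·(001110001011111) mod 2 = 0+0+0+0+0+0+0+0+1+0+1+1+1+1+1 mod 2 = 0
Syndrome = 0000
s = 0: no error detected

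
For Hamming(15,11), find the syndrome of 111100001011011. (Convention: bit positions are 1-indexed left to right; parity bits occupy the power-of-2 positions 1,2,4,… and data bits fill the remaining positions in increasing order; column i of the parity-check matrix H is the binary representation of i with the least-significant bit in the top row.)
Syndrome s = H · r^T (mod 2), r = 111100001011011:
  s[0] = (101010101010101)·(111100001011011) mod 2 = 1+0+1+0+0+0+0+0+1+0+1+0+0+0+1 mod 2 = 1
  s[1] = (011001100110011)·(111100001011011) mod 2 = 0+1+1+0+0+0+0+0+0+0+1+0+0+1+1 mod 2 = 1
  s[2] = (000111100001111)·(111100001011011) mod 2 = 0+0+0+1+0+0+0+0+0+0+0+1+0+1+1 mod 2 = 0
  s[3] = (000000011111111)·(111100001011011) mod 2 = 0+0+0+0+0+0+0+0+1+0+1+1+0+1+1 mod 2 = 1
Syndrome = 1101
Non-zero syndrome: error at position 11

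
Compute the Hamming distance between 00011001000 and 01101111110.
XOR = 01110110110, count of 1s = 7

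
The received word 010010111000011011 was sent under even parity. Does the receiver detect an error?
Sum of received bits: 0+1+0+0+1+0+1+1+1+0+0+0+0+1+1+0+1+1 = 9; 9 mod 2 = 1. Result is 1 ≠ 0 → error detected.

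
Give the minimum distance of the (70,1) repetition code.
d_min = 70 (the only two codewords are 0…0 and 1…1, differing in all 70 positions).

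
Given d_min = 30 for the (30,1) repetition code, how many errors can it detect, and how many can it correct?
Detection only: up to d_min − 1 = 29 errors.
Correction: up to ⌊(d_min − 1)/2⌋ = ⌊29/2⌋ = 14 errors.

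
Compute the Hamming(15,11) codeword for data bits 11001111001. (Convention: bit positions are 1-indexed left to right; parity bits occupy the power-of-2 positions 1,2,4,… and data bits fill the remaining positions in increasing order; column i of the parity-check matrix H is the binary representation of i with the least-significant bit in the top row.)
Codeword c = d · G (mod 2), d = 11001111001:
  c[0] = d·G[:,0] = (11001111001)·(11011010101) mod 2 = 1+1+0+0+1+0+1+0+0+0+1 mod 2 = 1
  c[1] = d·G[:,1] = (11001111001)·(10110110011) mod 2 = 1+0+0+0+0+1+1+0+0+0+1 mod 2 = 0
  c[2] = d·G[:,2] = (11001111001)·(10000000000) mod 2 = 1+0+0+0+0+0+0+0+0+0+0 mod 2 = 1
  c[3] = d·G[:,3] = (11001111001)·(01110001111) mod 2 = 0+1+0+0+0+0+0+1+0+0+1 mod 2 = 1
  c[4] = d·G[:,4] = (11001111001)·(01000000000) mod 2 = 0+1+0+0+0+0+0+0+0+0+0 mod 2 = 1
  c[5] = d·G[:,5] = (11001111001)·(00100000000) mod 2 = 0+0+0+0+0+0+0+0+0+0+0 mod 2 = 0
  c[6] = d·G[:,6] = (11001111001)·(00010000000) mod 2 = 0+0+0+0+0+0+0+0+0+0+0 mod 2 = 0
  c[7] = d·G[:,7] = (11001111001)·(00001111111) mod 2 = 0+0+0+0+1+1+1+1+0+0+1 mod 2 = 1
  c[8] = d·G[:,8] = (11001111001)·(00001000000) mod 2 = 0+0+0+0+1+0+0+0+0+0+0 mod 2 = 1
  c[9] = d·G[:,9] = (11001111001)·(00000100000) mod 2 = 0+0+0+0+0+1+0+0+0+0+0 mod 2 = 1
  c[10] = d·G[:,10] = (11001111001)·(00000010000) mod 2 = 0+0+0+0+0+0+1+0+0+0+0 mod 2 = 1
  c[11] = d·G[:,11] = (11001111001)·(00000001000) mod 2 = 0+0+0+0+0+0+0+1+0+0+0 mod 2 = 1
  c[12] = d·G[:,12] = (11001111001)·(00000000100) mod 2 = 0+0+0+0+0+0+0+0+0+0+0 mod 2 = 0
  c[13] = d·G[:,13] = (11001111001)·(00000000010) mod 2 = 0+0+0+0+0+0+0+0+0+0+0 mod 2 = 0
  c[14] = d·G[:,14] = (11001111001)·(00000000001) mod 2 = 0+0+0+0+0+0+0+0+0+0+1 mod 2 = 1
Codeword = 101110011111001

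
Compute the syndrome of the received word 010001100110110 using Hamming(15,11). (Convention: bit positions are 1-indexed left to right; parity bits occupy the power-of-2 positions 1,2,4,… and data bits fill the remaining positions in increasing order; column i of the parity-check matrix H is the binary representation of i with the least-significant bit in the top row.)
Syndrome s = H · r^T (mod 2), r = 010001100110110:
  s[0] = (101010101010101)·(010001100110110) mod 2 = 0+0+0+0+0+0+1+0+0+0+1+0+1+0+0 mod 2 = 1
  s[1] = (011001100110011)·(010001100110110) mod 2 = 0+1+0+0+0+1+1+0+0+1+1+0+0+1+0 mod 2 = 0
  s[2] = (000111100001111)·(010001100110110) mod 2 = 0+0+0+0+0+1+1+0+0+0+0+0+1+1+0 mod 2 = 0
  s[3] = (000000011111111)·(010001100110110) mod 2 = 0+0+0+0+0+0+0+0+0+1+1+0+1+1+0 mod 2 = 0
Syndrome = 1000
Non-zero syndrome: error at position 1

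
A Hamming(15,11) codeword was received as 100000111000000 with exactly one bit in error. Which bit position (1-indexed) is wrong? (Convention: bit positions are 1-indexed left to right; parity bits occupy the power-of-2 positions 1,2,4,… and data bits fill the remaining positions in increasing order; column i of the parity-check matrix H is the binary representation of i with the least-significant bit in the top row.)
Syndrome s = H · r^T (mod 2), r = 100000111000000:
  s[0] = (101010101010101)·(100000111000000) mod 2 = 1+0+0+0+0+0+1+0+1+0+0+0+0+0+0 mod 2 = 1
  s[1] = (011001100110011)·(100000111000000) mod 2 = 0+0+0+0+0+0+1+0+0+0+0+0+0+0+0 mod 2 = 1
  s[2] = (000111100001111)·(100000111000000) mod 2 = 0+0+0+0+0+0+1+0+0+0+0+0+0+0+0 mod 2 = 1
  s[3] = (000000011111111)·(100000111000000) mod 2 = 0+0+0+0+0+0+0+1+1+0+0+0+0+0+0 mod 2 = 0
Syndrome = 1110
Column i of H is the binary representation of i, so the syndrome is the binary index of the flipped bit.
Read s = 1110 with s[0] as LSB: 1·2^0 + 1·2^1 + 1·2^2 + 0·2^3 = 7.
Error is at bit position 7.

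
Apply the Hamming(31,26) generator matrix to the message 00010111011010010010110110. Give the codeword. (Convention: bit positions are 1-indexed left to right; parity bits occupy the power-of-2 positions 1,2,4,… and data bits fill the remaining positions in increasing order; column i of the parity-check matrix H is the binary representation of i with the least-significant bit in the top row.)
Codeword c = d · G (mod 2), d = 00010111011010010010110110:
  c[0] = d·G[:,0] = (00010111011010010010110110)·(11011010101101010101010101) mod 2 = 0+0+0+1+0+0+1+0+0+0+1+0+0+0+0+1+0+0+0+0+0+1+0+1+0+0 mod 2 = 0
  c[1] = d·G[:,1] = (00010111011010010010110110)·(10110110011011001100110011) mod 2 = 0+0+0+1+0+1+1+0+0+1+1+0+1+0+0+0+0+0+0+0+1+1+0+0+1+0 mod 2 = 1
  c[2] = d·G[:,2] = (00010111011010010010110110)·(10000000000000000000000000) mod 2 = 0+0+0+0+0+0+0+0+0+0+0+0+0+0+0+0+0+0+0+0+0+0+0+0+0+0 mod 2 = 0
  c[3] = d·G[:,3] = (00010111011010010010110110)·(01110001111000111100001111) mod 2 = 0+0+0+1+0+0+0+1+0+1+1+0+0+0+0+1+0+0+0+0+0+0+0+1+1+0 mod 2 = 1
  c[4] = d·G[:,4] = (00010111011010010010110110)·(01000000000000000000000000) mod 2 = 0+0+0+0+0+0+0+0+0+0+0+0+0+0+0+0+0+0+0+0+0+0+0+0+0+0 mod 2 = 0
  c[5] = d·G[:,5] = (00010111011010010010110110)·(00100000000000000000000000) mod 2 = 0+0+0+0+0+0+0+0+0+0+0+0+0+0+0+0+0+0+0+0+0+0+0+0+0+0 mod 2 = 0
  c[6] = d·G[:,6] = (00010111011010010010110110)·(00010000000000000000000000) mod 2 = 0+0+0+1+0+0+0+0+0+0+0+0+0+0+0+0+0+0+0+0+0+0+0+0+0+0 mod 2 = 1
  c[7] = d·G[:,7] = (00010111011010010010110110)·(00001111111000000011111111) mod 2 = 0+0+0+0+0+1+1+1+0+1+1+0+0+0+0+0+0+0+1+0+1+1+0+1+1+0 mod 2 = 0
  c[8] = d·G[:,8] = (00010111011010010010110110)·(00001000000000000000000000) mod 2 = 0+0+0+0+0+0+0+0+0+0+0+0+0+0+0+0+0+0+0+0+0+0+0+0+0+0 mod 2 = 0
  c[9] = d·G[:,9] = (00010111011010010010110110)·(00000100000000000000000000) mod 2 = 0+0+0+0+0+1+0+0+0+0+0+0+0+0+0+0+0+0+0+0+0+0+0+0+0+0 mod 2 = 1
  c[10] = d·G[:,10] = (00010111011010010010110110)·(00000010000000000000000000) mod 2 = 0+0+0+0+0+0+1+0+0+0+0+0+0+0+0+0+0+0+0+0+0+0+0+0+0+0 mod 2 = 1
  c[11] = d·G[:,11] = (00010111011010010010110110)·(00000001000000000000000000) mod 2 = 0+0+0+0+0+0+0+1+0+0+0+0+0+0+0+0+0+0+0+0+0+0+0+0+0+0 mod 2 = 1
  c[12] = d·G[:,12] = (00010111011010010010110110)·(00000000100000000000000000) mod 2 = 0+0+0+0+0+0+0+0+0+0+0+0+0+0+0+0+0+0+0+0+0+0+0+0+0+0 mod 2 = 0
  c[13] = d·G[:,13] = (00010111011010010010110110)·(00000000010000000000000000) mod 2 = 0+0+0+0+0+0+0+0+0+1+0+0+0+0+0+0+0+0+0+0+0+0+0+0+0+0 mod 2 = 1
  c[14] = d·G[:,14] = (00010111011010010010110110)·(00000000001000000000000000) mod 2 = 0+0+0+0+0+0+0+0+0+0+1+0+0+0+0+0+0+0+0+0+0+0+0+0+0+0 mod 2 = 1
  c[15] = d·G[:,15] = (00010111011010010010110110)·(00000000000111111111111111) mod 2 = 0+0+0+0+0+0+0+0+0+0+0+0+1+0+0+1+0+0+1+0+1+1+0+1+1+0 mod 2 = 1
  c[16] = d·G[:,16] = (00010111011010010010110110)·(00000000000100000000000000) mod 2 = 0+0+0+0+0+0+0+0+0+0+0+0+0+0+0+0+0+0+0+0+0+0+0+0+0+0 mod 2 = 0
  c[17] = d·G[:,17] = (00010111011010010010110110)·(00000000000010000000000000) mod 2 = 0+0+0+0+0+0+0+0+0+0+0+0+1+0+0+0+0+0+0+0+0+0+0+0+0+0 mod 2 = 1
  c[18] = d·G[:,18] = (00010111011010010010110110)·(00000000000001000000000000) mod 2 = 0+0+0+0+0+0+0+0+0+0+0+0+0+0+0+0+0+0+0+0+0+0+0+0+0+0 mod 2 = 0
  c[19] = d·G[:,19] = (00010111011010010010110110)·(00000000000000100000000000) mod 2 = 0+0+0+0+0+0+0+0+0+0+0+0+0+0+0+0+0+0+0+0+0+0+0+0+0+0 mod 2 = 0
  c[20] = d·G[:,20] = (00010111011010010010110110)·(00000000000000010000000000) mod 2 = 0+0+0+0+0+0+0+0+0+0+0+0+0+0+0+1+0+0+0+0+0+0+0+0+0+0 mod 2 = 1
  c[21] = d·G[:,21] = (00010111011010010010110110)·(00000000000000001000000000) mod 2 = 0+0+0+0+0+0+0+0+0+0+0+0+0+0+0+0+0+0+0+0+0+0+0+0+0+0 mod 2 = 0
  c[22] = d·G[:,22] = (00010111011010010010110110)·(00000000000000000100000000) mod 2 = 0+0+0+0+0+0+0+0+0+0+0+0+0+0+0+0+0+0+0+0+0+0+0+0+0+0 mod 2 = 0
  c[23] = d·G[:,23] = (00010111011010010010110110)·(00000000000000000010000000) mod 2 = 0+0+0+0+0+0+0+0+0+0+0+0+0+0+0+0+0+0+1+0+0+0+0+0+0+0 mod 2 = 1
  c[24] = d·G[:,24] = (00010111011010010010110110)·(00000000000000000001000000) mod 2 = 0+0+0+0+0+0+0+0+0+0+0+0+0+0+0+0+0+0+0+0+0+0+0+0+0+0 mod 2 = 0
  c[25] = d·G[:,25] = (00010111011010010010110110)·(00000000000000000000100000) mod 2 = 0+0+0+0+0+0+0+0+0+0+0+0+0+0+0+0+0+0+0+0+1+0+0+0+0+0 mod 2 = 1
  c[26] = d·G[:,26] = (00010111011010010010110110)·(00000000000000000000010000) mod 2 = 0+0+0+0+0+0+0+0+0+0+0+0+0+0+0+0+0+0+0+0+0+1+0+0+0+0 mod 2 = 1
  c[27] = d·G[:,27] = (00010111011010010010110110)·(00000000000000000000001000) mod 2 = 0+0+0+0+0+0+0+0+0+0+0+0+0+0+0+0+0+0+0+0+0+0+0+0+0+0 mod 2 = 0
  c[28] = d·G[:,28] = (00010111011010010010110110)·(00000000000000000000000100) mod 2 = 0+0+0+0+0+0+0+0+0+0+0+0+0+0+0+0+0+0+0+0+0+0+0+1+0+0 mod 2 = 1
  c[29] = d·G[:,29] = (00010111011010010010110110)·(00000000000000000000000010) mod 2 = 0+0+0+0+0+0+0+0+0+0+0+0+0+0+0+0+0+0+0+0+0+0+0+0+1+0 mod 2 = 1
  c[30] = d·G[:,30] = (00010111011010010010110110)·(00000000000000000000000001) mod 2 = 0+0+0+0+0+0+0+0+0+0+0+0+0+0+0+0+0+0+0+0+0+0+0+0+0+0 mod 2 = 0
Codeword = 0101001001110111010010010110110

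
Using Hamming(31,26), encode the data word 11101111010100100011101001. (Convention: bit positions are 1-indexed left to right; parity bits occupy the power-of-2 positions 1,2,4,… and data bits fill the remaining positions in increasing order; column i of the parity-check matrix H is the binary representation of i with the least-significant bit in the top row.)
Codeword c = d · G (mod 2), d = 11101111010100100011101001:
  c[0] = d·G[:,0] = (11101111010100100011101001)·(11011010101101010101010101) mod 2 = 1+1+0+0+1+0+1+0+0+0+0+1+0+0+0+0+0+0+0+1+0+0+0+0+0+1 mod 2 = 1
  c[1] = d·G[:,1] = (11101111010100100011101001)·(10110110011011001100110011) mod 2 = 1+0+1+0+0+1+1+0+0+1+0+0+0+0+0+0+0+0+0+0+1+0+0+0+0+1 mod 2 = 1
  c[2] = d·G[:,2] = (11101111010100100011101001)·(10000000000000000000000000) mod 2 = 1+0+0+0+0+0+0+0+0+0+0+0+0+0+0+0+0+0+0+0+0+0+0+0+0+0 mod 2 = 1
  c[3] = d·G[:,3] = (11101111010100100011101001)·(01110001111000111100001111) mod 2 = 0+1+1+0+0+0+0+1+0+1+0+0+0+0+1+0+0+0+0+0+0+0+1+0+0+1 mod 2 = 1
  c[4] = d·G[:,4] = (11101111010100100011101001)·(01000000000000000000000000) mod 2 = 0+1+0+0+0+0+0+0+0+0+0+0+0+0+0+0+0+0+0+0+0+0+0+0+0+0 mod 2 = 1
  c[5] = d·G[:,5] = (11101111010100100011101001)·(00100000000000000000000000) mod 2 = 0+0+1+0+0+0+0+0+0+0+0+0+0+0+0+0+0+0+0+0+0+0+0+0+0+0 mod 2 = 1
  c[6] = d·G[:,6] = (11101111010100100011101001)·(00010000000000000000000000) mod 2 = 0+0+0+0+0+0+0+0+0+0+0+0+0+0+0+0+0+0+0+0+0+0+0+0+0+0 mod 2 = 0
  c[7] = d·G[:,7] = (11101111010100100011101001)·(00001111111000000011111111) mod 2 = 0+0+0+0+1+1+1+1+0+1+0+0+0+0+0+0+0+0+1+1+1+0+1+0+0+1 mod 2 = 0
  c[8] = d·G[:,8] = (11101111010100100011101001)·(00001000000000000000000000) mod 2 = 0+0+0+0+1+0+0+0+0+0+0+0+0+0+0+0+0+0+0+0+0+0+0+0+0+0 mod 2 = 1
  c[9] = d·G[:,9] = (11101111010100100011101001)·(00000100000000000000000000) mod 2 = 0+0+0+0+0+1+0+0+0+0+0+0+0+0+0+0+0+0+0+0+0+0+0+0+0+0 mod 2 = 1
  c[10] = d·G[:,10] = (11101111010100100011101001)·(00000010000000000000000000) mod 2 = 0+0+0+0+0+0+1+0+0+0+0+0+0+0+0+0+0+0+0+0+0+0+0+0+0+0 mod 2 = 1
  c[11] = d·G[:,11] = (11101111010100100011101001)·(00000001000000000000000000) mod 2 = 0+0+0+0+0+0+0+1+0+0+0+0+0+0+0+0+0+0+0+0+0+0+0+0+0+0 mod 2 = 1
  c[12] = d·G[:,12] = (11101111010100100011101001)·(00000000100000000000000000) mod 2 = 0+0+0+0+0+0+0+0+0+0+0+0+0+0+0+0+0+0+0+0+0+0+0+0+0+0 mod 2 = 0
  c[13] = d·G[:,13] = (11101111010100100011101001)·(00000000010000000000000000) mod 2 = 0+0+0+0+0+0+0+0+0+1+0+0+0+0+0+0+0+0+0+0+0+0+0+0+0+0 mod 2 = 1
  c[14] = d·G[:,14] = (11101111010100100011101001)·(00000000001000000000000000) mod 2 = 0+0+0+0+0+0+0+0+0+0+0+0+0+0+0+0+0+0+0+0+0+0+0+0+0+0 mod 2 = 0
  c[15] = d·G[:,15] = (11101111010100100011101001)·(00000000000111111111111111) mod 2 = 0+0+0+0+0+0+0+0+0+0+0+1+0+0+1+0+0+0+1+1+1+0+1+0+0+1 mod 2 = 1
  c[16] = d·G[:,16] = (11101111010100100011101001)·(00000000000100000000000000) mod 2 = 0+0+0+0+0+0+0+0+0+0+0+1+0+0+0+0+0+0+0+0+0+0+0+0+0+0 mod 2 = 1
  c[17] = d·G[:,17] = (11101111010100100011101001)·(00000000000010000000000000) mod 2 = 0+0+0+0+0+0+0+0+0+0+0+0+0+0+0+0+0+0+0+0+0+0+0+0+0+0 mod 2 = 0
  c[18] = d·G[:,18] = (11101111010100100011101001)·(00000000000001000000000000) mod 2 = 0+0+0+0+0+0+0+0+0+0+0+0+0+0+0+0+0+0+0+0+0+0+0+0+0+0 mod 2 = 0
  c[19] = d·G[:,19] = (11101111010100100011101001)·(00000000000000100000000000) mod 2 = 0+0+0+0+0+0+0+0+0+0+0+0+0+0+1+0+0+0+0+0+0+0+0+0+0+0 mod 2 = 1
  c[20] = d·G[:,20] = (11101111010100100011101001)·(00000000000000010000000000) mod 2 = 0+0+0+0+0+0+0+0+0+0+0+0+0+0+0+0+0+0+0+0+0+0+0+0+0+0 mod 2 = 0
  c[21] = d·G[:,21] = (11101111010100100011101001)·(00000000000000001000000000) mod 2 = 0+0+0+0+0+0+0+0+0+0+0+0+0+0+0+0+0+0+0+0+0+0+0+0+0+0 mod 2 = 0
  c[22] = d·G[:,22] = (11101111010100100011101001)·(00000000000000000100000000) mod 2 = 0+0+0+0+0+0+0+0+0+0+0+0+0+0+0+0+0+0+0+0+0+0+0+0+0+0 mod 2 = 0
  c[23] = d·G[:,23] = (11101111010100100011101001)·(00000000000000000010000000) mod 2 = 0+0+0+0+0+0+0+0+0+0+0+0+0+0+0+0+0+0+1+0+0+0+0+0+0+0 mod 2 = 1
  c[24] = d·G[:,24] = (11101111010100100011101001)·(00000000000000000001000000) mod 2 = 0+0+0+0+0+0+0+0+0+0+0+0+0+0+0+0+0+0+0+1+0+0+0+0+0+0 mod 2 = 1
  c[25] = d·G[:,25] = (11101111010100100011101001)·(00000000000000000000100000) mod 2 = 0+0+0+0+0+0+0+0+0+0+0+0+0+0+0+0+0+0+0+0+1+0+0+0+0+0 mod 2 = 1
  c[26] = d·G[:,26] = (11101111010100100011101001)·(00000000000000000000010000) mod 2 = 0+0+0+0+0+0+0+0+0+0+0+0+0+0+0+0+0+0+0+0+0+0+0+0+0+0 mod 2 = 0
  c[27] = d·G[:,27] = (11101111010100100011101001)·(00000000000000000000001000) mod 2 = 0+0+0+0+0+0+0+0+0+0+0+0+0+0+0+0+0+0+0+0+0+0+1+0+0+0 mod 2 = 1
  c[28] = d·G[:,28] = (11101111010100100011101001)·(00000000000000000000000100) mod 2 = 0+0+0+0+0+0+0+0+0+0+0+0+0+0+0+0+0+0+0+0+0+0+0+0+0+0 mod 2 = 0
  c[29] = d·G[:,29] = (11101111010100100011101001)·(00000000000000000000000010) mod 2 = 0+0+0+0+0+0+0+0+0+0+0+0+0+0+0+0+0+0+0+0+0+0+0+0+0+0 mod 2 = 0
  c[30] = d·G[:,30] = (11101111010100100011101001)·(00000000000000000000000001) mod 2 = 0+0+0+0+0+0+0+0+0+0+0+0+0+0+0+0+0+0+0+0+0+0+0+0+0+1 mod 2 = 1
Codeword = 1111110011110101100100011101001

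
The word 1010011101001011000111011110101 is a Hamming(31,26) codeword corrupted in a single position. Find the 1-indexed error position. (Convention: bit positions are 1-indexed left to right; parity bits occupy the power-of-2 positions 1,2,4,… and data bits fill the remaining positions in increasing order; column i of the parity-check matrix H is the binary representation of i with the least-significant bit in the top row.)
Syndrome s = H · r^T (mod 2), r = 1010011101001011000111011110101:
  s[0] = (1010101010101010101010101010101)·(1010011101001011000111011110101) mod 2 = 1+0+1+0+0+0+1+0+0+0+0+0+1+0+1+0+0+0+0+0+1+0+0+0+1+0+1+0+1+0+1 mod 2 = 0
  s[1] = (0110011001100110011001100110011)·(1010011101001011000111011110101) mod 2 = 0+0+1+0+0+1+1+0+0+1+0+0+0+0+1+0+0+0+0+0+0+1+0+0+0+1+1+0+0+0+1 mod 2 = 1
  s[2] = (0001111000011110000111100001111)·(1010011101001011000111011110101) mod 2 = 0+0+0+0+0+1+1+0+0+0+0+0+1+0+1+0+0+0+0+1+1+1+0+0+0+0+0+0+1+0+1 mod 2 = 1
  s[3] = (0000000111111110000000011111111)·(1010011101001011000111011110101) mod 2 = 0+0+0+0+0+0+0+1+0+1+0+0+1+0+1+0+0+0+0+0+0+0+0+1+1+1+1+0+1+0+1 mod 2 = 0
  s[4] = (0000000000000001111111111111111)·(1010011101001011000111011110101) mod 2 = 0+0+0+0+0+0+0+0+0+0+0+0+0+0+0+1+0+0+0+1+1+1+0+1+1+1+1+0+1+0+1 mod 2 = 0
Syndrome = 01100
Column i of H is the binary representation of i, so the syndrome is the binary index of the flipped bit.
Read s = 01100 with s[0] as LSB: 0·2^0 + 1·2^1 + 1·2^2 + 0·2^3 + 0·2^4 = 6.
Error is at bit position 6.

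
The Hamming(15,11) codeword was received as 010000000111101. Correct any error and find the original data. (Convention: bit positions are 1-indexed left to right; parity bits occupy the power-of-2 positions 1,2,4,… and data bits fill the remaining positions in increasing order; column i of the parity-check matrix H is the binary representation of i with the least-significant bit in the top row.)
Syndrome s = H · r^T (mod 2), r = 010000000111101:
  s[0] = (101010101010101)·(010000000111101) mod 2 = 0+0+0+0+0+0+0+0+0+0+1+0+1+0+1 mod 2 = 1
  s[1] = (011001100110011)·(010000000111101) mod 2 = 0+1+0+0+0+0+0+0+0+1+1+0+0+0+1 mod 2 = 0
  s[2] = (000111100001111)·(010000000111101) mod 2 = 0+0+0+0+0+0+0+0+0+0+0+1+1+0+1 mod 2 = 1
  s[3] = (000000011111111)·(010000000111101) mod 2 = 0+0+0+0+0+0+0+0+0+1+1+1+1+0+1 mod 2 = 1
Syndrome = 1011
Column 13 of H equals this syndrome → error at bit 13 (1-indexed).
Flip bit 13: 010000000111101 → 010000000111001
Extract data bits at positions {3,5,6,7,9,10,11,12,13,14,15}: 00000111001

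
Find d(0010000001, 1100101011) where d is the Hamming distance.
XOR = 1110101010, count of 1s = 6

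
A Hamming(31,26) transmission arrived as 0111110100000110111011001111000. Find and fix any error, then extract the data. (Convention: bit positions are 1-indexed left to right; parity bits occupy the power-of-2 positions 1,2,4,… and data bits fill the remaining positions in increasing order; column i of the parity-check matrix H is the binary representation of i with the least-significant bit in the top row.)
Syndrome s = H · r^T (mod 2), r = 0111110100000110111011001111000:
  s[0] = (1010101010101010101010101010101)·(0111110100000110111011001111000) mod 2 = 0+0+1+0+1+0+0+0+0+0+0+0+0+0+1+0+1+0+1+0+1+0+0+0+1+0+1+0+0+0+0 mod 2 = 0
  s[1] = (0110011001100110011001100110011)·(0111110100000110111011001111000) mod 2 = 0+1+1+0+0+1+0+0+0+0+0+0+0+1+1+0+0+1+1+0+0+1+0+0+0+1+1+0+0+0+0 mod 2 = 0
  s[2] = (0001111000011110000111100001111)·(0111110100000110111011001111000) mod 2 = 0+0+0+1+1+1+0+0+0+0+0+0+0+1+1+0+0+0+0+0+1+1+0+0+0+0+0+1+0+0+0 mod 2 = 0
  s[3] = (0000000111111110000000011111111)·(0111110100000110111011001111000) mod 2 = 0+0+0+0+0+0+0+1+0+0+0+0+0+1+1+0+0+0+0+0+0+0+0+0+1+1+1+1+0+0+0 mod 2 = 1
  s[4] = (0000000000000001111111111111111)·(0111110100000110111011001111000) mod 2 = 0+0+0+0+0+0+0+0+0+0+0+0+0+0+0+0+1+1+1+0+1+1+0+0+1+1+1+1+0+0+0 mod 2 = 1
Syndrome = 00011
Column 24 of H equals this syndrome → error at bit 24 (1-indexed).
Flip bit 24: 0111110100000110111011001111000 → 0111110100000110111011011111000
Extract data bits at positions {3,5,6,7,9,10,11,12,13,14,15,17,18,19,20,21,22,23,24,25,26,27,28,29,30,31}: 11100000011111011011111000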